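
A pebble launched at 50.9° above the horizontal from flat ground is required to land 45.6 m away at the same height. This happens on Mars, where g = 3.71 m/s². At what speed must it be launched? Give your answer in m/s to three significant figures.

On level ground R = v₀² sin 2θ / g ⇒ v₀ = √(gR / sin 2θ).
v₀ = √(3.71 × 45.6 / sin 101.8°) = √(169.2 / 0.9789) = √172.83 = 13.15 m/s.

13.1 m/s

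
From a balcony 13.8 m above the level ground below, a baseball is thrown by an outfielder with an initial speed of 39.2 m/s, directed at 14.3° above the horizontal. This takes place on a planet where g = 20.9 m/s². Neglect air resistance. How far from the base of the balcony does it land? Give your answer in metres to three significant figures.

Resolve: vₓ = 39.20 cos 14.3° = 37.99 m/s and v_y0 = 39.20 sin 14.3° = 9.682 m/s.
The projectile lands when y = 13.8 + (9.682) t − ½·20.9·t² = 0. Positive root: t = (9.682 + √(9.682² + 2·20.9·13.8)) / 20.9 = (9.682 + 25.90) / 20.9 = 1.702 s.
Horizontal distance: R = vₓ t = 37.99 × 1.702 = 64.66 m.

64.7 m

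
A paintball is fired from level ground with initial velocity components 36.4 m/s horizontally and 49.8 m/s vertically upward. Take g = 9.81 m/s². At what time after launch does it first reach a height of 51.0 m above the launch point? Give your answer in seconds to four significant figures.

Set y = v_y0 t − ½ g t² = 51.0: 4.905 t² − 49.80 t + 51.0 = 0.
Quadratic formula: t = (49.80 ± √1479.4) / 9.81 = (49.80 ± 38.46) / 9.81 → t = 1.156 s or 8.997 s.
The first (ascending) time is 1.156 s.

1.156 s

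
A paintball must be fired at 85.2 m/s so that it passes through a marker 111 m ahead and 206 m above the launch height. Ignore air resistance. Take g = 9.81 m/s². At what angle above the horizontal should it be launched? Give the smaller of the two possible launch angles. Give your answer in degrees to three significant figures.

66.9°

Trajectory: y = x tanθ − g x² (1 + tan²θ)/(2v₀²). With x = 111, y = 206, v₀ = 85.2, g = 9.81:
8.325 tan²θ − 111 tanθ + (214.3) = 0.
tanθ = [111 ± √(111² − 4 × 8.325 × (214.3))] / (2 × 8.325) = (111 ± 72.00) / 16.65, giving tanθ = 2.342 or 10.99.
θ = 66.88° or 84.80°; the smaller is 66.88°.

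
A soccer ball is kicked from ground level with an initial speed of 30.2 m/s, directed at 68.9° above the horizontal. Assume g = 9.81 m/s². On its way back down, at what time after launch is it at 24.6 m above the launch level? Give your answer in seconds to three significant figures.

4.67 s

Components: vₓ = 30.20 cos 68.9° = 10.87 m/s, v_y0 = 30.20 sin 68.9° = 28.18 m/s.
Height y(t) = 28.18 t − 4.905 t² = 24.6 gives 4.905 t² − 28.18 t + 24.6 = 0.
Quadratic formula: t = (28.18 ± √311.19) / 9.81 = (28.18 ± 17.64) / 9.81 → t = 1.074 s or 4.670 s.
The descending-branch root is 4.670 s.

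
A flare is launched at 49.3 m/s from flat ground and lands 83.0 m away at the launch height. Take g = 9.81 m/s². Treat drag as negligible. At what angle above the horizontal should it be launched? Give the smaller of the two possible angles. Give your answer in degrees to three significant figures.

9.79°

Level-ground range R = v₀² sin(2θ)/g ⇒ sin(2θ) = gR/v₀² = 9.81 × 83.0 / 49.3² = 0.3350.
2θ = 19.57° or 180° − 19.57° = 160.4°, so θ = 9.786° or 80.21°.
The smaller angle is 9.786°.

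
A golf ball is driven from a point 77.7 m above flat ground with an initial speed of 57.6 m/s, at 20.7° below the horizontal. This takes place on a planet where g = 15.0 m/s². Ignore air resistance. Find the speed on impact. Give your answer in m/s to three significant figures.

Components: vₓ = 57.60 cos 20.7° = 53.88 m/s, v_y0 = −20.36 m/s (downward).
With up positive and y = 0 at the ground: y(t) = 77.7 + (−20.36) t − 7.500 t². Setting y = 0 and taking the positive root: t = [−20.36 + √(20.36² + 2·15.0·77.7)] / 15.0 = (−20.36 + 52.40) / 15.0 = 2.136 s.
Vertical velocity at impact: v_y = v_y0 − g t = −20.36 − 15.0 × 2.136 = −52.40 m/s.
Speed: |v| = √(vₓ² + v_y²) = √(53.88² + 52.40²) = 75.16 m/s.

75.2 m/s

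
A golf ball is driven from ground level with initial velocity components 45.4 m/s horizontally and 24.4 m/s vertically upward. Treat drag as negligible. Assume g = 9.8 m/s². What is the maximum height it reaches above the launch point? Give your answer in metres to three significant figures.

At the apex v_y = 0, so H = v_y0²/(2g) = 24.40²/19.60 = 30.38 m.

30.4 m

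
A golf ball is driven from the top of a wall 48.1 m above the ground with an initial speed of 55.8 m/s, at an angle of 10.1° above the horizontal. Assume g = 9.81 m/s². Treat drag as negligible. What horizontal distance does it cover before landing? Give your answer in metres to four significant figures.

235.3 m

Components: vₓ = 55.80 cos 10.1° = 54.94 m/s, v_y0 = 55.80 sin 10.1° = 9.785 m/s.
Vertical motion (up positive, ground at y = 0): 4.905 t² − (9.785) t − 48.1 = 0, so t = (9.785 + √(9.785² + 2·9.81·48.1)) / 9.81 = (9.785 + 32.24) / 9.81 = 4.284 s.
Horizontal distance: R = vₓ t = 54.94 × 4.284 = 235.3 m.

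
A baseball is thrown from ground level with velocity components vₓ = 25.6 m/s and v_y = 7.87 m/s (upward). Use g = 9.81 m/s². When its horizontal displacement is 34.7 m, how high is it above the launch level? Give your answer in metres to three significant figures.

1.66 m

Time to reach x = 34.7 m: t = x/vₓ = 34.7/25.60 = 1.355 s.
Height: y = v_y0 t − ½ g t² = 7.870 × 1.355 − 4.905 × 1.355² = 10.67 − 9.012 = 1.656 m.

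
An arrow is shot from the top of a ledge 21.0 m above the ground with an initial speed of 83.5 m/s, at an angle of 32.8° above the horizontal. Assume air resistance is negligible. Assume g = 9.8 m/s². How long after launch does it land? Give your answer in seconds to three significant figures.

vₓ = 83.50 cos 32.8° = 70.19 m/s; v_y0 = 83.50 sin 32.8° = 45.23 m/s.
Vertical motion (up positive, ground at y = 0): 4.900 t² − (45.23) t − 21.0 = 0, so t = (45.23 + √(45.23² + 2·9.80·21.0)) / 9.80 = (45.23 + 49.57) / 9.80 = 9.674 s.

9.67 s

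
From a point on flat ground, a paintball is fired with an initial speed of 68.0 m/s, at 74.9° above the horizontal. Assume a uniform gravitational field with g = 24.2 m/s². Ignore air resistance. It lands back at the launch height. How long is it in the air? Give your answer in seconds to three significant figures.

Horizontal component vₓ = 68.00 cos 74.9° = 17.71 m/s; vertical v_y0 = 68.00 sin 74.9° = 65.65 m/s.
Landing at launch height ⇒ T = 2 v_y0 / g = 2 × 65.65 / 24.2 = 5.426 s.

5.43 s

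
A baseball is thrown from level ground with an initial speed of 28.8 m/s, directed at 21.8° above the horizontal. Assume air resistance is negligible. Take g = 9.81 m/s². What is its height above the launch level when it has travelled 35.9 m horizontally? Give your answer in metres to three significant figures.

Components: vₓ = 28.80 cos 21.8° = 26.74 m/s, v_y0 = 28.80 sin 21.8° = 10.70 m/s.
x = vₓ t ⇒ t = 35.9/26.74 = 1.343 s.
Height: y = v_y0 t − ½ g t² = 10.70 × 1.343 − 4.905 × 1.343² = 14.36 − 8.841 = 5.518 m.

5.52 m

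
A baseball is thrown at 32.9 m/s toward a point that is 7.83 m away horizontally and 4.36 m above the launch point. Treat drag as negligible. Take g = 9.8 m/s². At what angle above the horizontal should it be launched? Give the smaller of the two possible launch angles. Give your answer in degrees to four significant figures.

Trajectory: y = x tanθ − g x² (1 + tan²θ)/(2v₀²). With x = 7.83, y = 4.36, v₀ = 32.9, g = 9.80:
0.2775 tan²θ − 7.83 tanθ + (4.638) = 0.
tanθ = [7.83 ± √(7.83² − 4 × 0.2775 × (4.638))] / (2 × 0.2775) = (7.83 ± 7.494) / 0.5551, giving tanθ = 0.6053 or 27.61.
θ = 31.19° or 87.93°; the smaller is 31.19°.

31.19°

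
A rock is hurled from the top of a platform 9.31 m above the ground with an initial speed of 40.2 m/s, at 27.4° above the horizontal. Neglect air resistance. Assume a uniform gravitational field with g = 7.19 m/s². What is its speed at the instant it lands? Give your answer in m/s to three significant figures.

41.8 m/s

Horizontal component vₓ = 40.20 cos 27.4° = 35.69 m/s; vertical v_y0 = 40.20 sin 27.4° = 18.50 m/s.
The projectile lands when y = 9.31 + (18.50) t − ½·7.19·t² = 0. Positive root: t = (18.50 + √(18.50² + 2·7.19·9.31)) / 7.19 = (18.50 + 21.82) / 7.19 = 5.608 s.
Vertical velocity at impact: v_y = v_y0 − g t = 18.50 − 7.19 × 5.608 = −21.82 m/s.
Speed: |v| = √(vₓ² + v_y²) = √(35.69² + 21.82²) = 41.83 m/s.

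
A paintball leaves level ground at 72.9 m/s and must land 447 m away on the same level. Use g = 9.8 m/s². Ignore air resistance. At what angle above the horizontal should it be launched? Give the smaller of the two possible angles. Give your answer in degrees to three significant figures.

R = v₀² sin 2θ / g gives sin 2θ = gR/v₀² = 9.80·447/72.9² = 0.8243.
2θ = 55.52° or 180° − 55.52° = 124.5°, so θ = 27.76° or 62.24°.
The smaller angle is 27.76°.

27.8°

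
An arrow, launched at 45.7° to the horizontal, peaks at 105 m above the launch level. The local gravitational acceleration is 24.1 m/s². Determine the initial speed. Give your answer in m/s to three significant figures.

At the peak v_y = 0, so v_y0 = √(2gH) = √(2 × 24.1 × 105) = 71.14 m/s.
v_y0 = v₀ sin θ ⇒ v₀ = 71.14 / sin 45.7° = 99.40 m/s.

99.4 m/s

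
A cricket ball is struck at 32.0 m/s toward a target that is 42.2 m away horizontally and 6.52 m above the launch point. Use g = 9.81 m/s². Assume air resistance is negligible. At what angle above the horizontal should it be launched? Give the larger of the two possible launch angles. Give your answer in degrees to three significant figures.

77.6°

Trajectory: y = x tanθ − g x² (1 + tan²θ)/(2v₀²). With x = 42.2, y = 6.52, v₀ = 32.0, g = 9.81:
8.530 tan²θ − 42.2 tanθ + (15.05) = 0.
tanθ = [42.2 ± √(42.2² − 4 × 8.530 × (15.05))] / (2 × 8.530) = (42.2 ± 35.60) / 17.06, giving tanθ = 0.3869 or 4.560.
θ = 21.15° or 77.63°; the larger is 77.63°.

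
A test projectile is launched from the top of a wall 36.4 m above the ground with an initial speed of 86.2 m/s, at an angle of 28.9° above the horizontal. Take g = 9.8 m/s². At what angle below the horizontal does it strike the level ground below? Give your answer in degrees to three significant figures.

33.3°

Components: vₓ = 86.20 cos 28.9° = 75.47 m/s, v_y0 = 86.20 sin 28.9° = 41.66 m/s.
Vertical motion (up positive, ground at y = 0): 4.900 t² − (41.66) t − 36.4 = 0, so t = (41.66 + √(41.66² + 2·9.80·36.4)) / 9.80 = (41.66 + 49.49) / 9.80 = 9.301 s.
At impact: v_y = v_y0 − g t = −49.49 m/s; vₓ = 75.47 m/s.
Angle below horizontal: arctan(|v_y|/vₓ) = arctan(49.49/75.47) = 33.25°.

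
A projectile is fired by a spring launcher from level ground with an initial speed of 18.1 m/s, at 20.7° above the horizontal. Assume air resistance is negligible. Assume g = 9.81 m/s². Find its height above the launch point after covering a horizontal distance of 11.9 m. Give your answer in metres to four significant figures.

Components: vₓ = 18.10 cos 20.7° = 16.93 m/s, v_y0 = 18.10 sin 20.7° = 6.398 m/s.
Time to reach x = 11.9 m: t = x/vₓ = 11.9/16.93 = 0.7028 s.
Height: y = v_y0 t − ½ g t² = 6.398 × 0.7028 − 4.905 × 0.7028² = 4.497 − 2.423 = 2.074 m.

2.074 m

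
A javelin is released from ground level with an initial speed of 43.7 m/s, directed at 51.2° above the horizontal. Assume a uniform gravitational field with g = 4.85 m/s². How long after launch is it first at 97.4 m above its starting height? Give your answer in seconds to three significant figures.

Horizontal component vₓ = 43.70 cos 51.2° = 27.38 m/s; vertical v_y0 = 43.70 sin 51.2° = 34.06 m/s.
Height y(t) = 34.06 t − 2.425 t² = 97.4 gives 2.425 t² − 34.06 t + 97.4 = 0.
Quadratic formula: t = (34.06 ± √215.10) / 4.85 = (34.06 ± 14.67) / 4.85 → t = 3.998 s or 10.05 s.
The first (ascending) time is 3.998 s.

4.00 s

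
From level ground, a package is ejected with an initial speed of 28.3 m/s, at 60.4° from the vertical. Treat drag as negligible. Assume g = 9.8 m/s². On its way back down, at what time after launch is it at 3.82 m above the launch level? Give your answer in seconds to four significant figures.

Resolve: vₓ = 28.30 sin 60.4° = 24.61 m/s and v_y0 = 28.30 cos 60.4° = 13.98 m/s.
Require v_y0 t − ½ g t² = 3.82, i.e. 4.900 t² − 13.98 t + 3.82 = 0.
Quadratic formula: t = (13.98 ± √120.53) / 9.80 = (13.98 ± 10.98) / 9.80 → t = 0.3061 s or 2.547 s.
The descending-branch root is 2.547 s.

2.547 s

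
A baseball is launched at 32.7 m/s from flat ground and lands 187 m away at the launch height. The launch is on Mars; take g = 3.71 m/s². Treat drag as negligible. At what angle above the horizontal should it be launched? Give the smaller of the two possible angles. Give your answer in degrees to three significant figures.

20.2°

R = v₀² sin 2θ / g gives sin 2θ = gR/v₀² = 3.71·187/32.7² = 0.6488.
2θ = 40.45° or 180° − 40.45° = 139.5°, so θ = 20.23° or 69.77°.
The smaller angle is 20.23°.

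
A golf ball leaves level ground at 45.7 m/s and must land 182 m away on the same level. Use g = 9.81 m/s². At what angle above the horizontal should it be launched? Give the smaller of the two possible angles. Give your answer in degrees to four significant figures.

R = v₀² sin 2θ / g gives sin 2θ = gR/v₀² = 9.81·182/45.7² = 0.8549.
2θ = 58.75° or 180° − 58.75° = 121.3°, so θ = 29.37° or 60.63°.
The smaller angle is 29.37°.

29.37°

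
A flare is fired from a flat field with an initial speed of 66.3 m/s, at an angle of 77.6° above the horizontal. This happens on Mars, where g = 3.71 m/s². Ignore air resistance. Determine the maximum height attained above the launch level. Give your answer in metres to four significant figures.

Resolve: vₓ = 66.30 cos 77.6° = 14.24 m/s and v_y0 = 66.30 sin 77.6° = 64.75 m/s.
Maximum height: H = v_y0² / (2g) = 64.75² / (2 × 3.71) = 565.1 m.

565.1 m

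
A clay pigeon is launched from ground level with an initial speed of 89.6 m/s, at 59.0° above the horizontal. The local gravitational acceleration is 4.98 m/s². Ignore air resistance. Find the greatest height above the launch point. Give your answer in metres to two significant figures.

590 m

Horizontal component vₓ = 89.60 cos 59.0° = 46.15 m/s; vertical v_y0 = 89.60 sin 59.0° = 76.80 m/s.
At the apex v_y = 0, so H = v_y0²/(2g) = 76.80²/9.960 = 592.2 m.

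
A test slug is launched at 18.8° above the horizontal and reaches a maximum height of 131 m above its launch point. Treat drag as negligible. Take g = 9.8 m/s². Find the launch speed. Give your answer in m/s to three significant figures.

157 m/s

At the peak v_y = 0, so v_y0 = √(2gH) = √(2 × 9.80 × 131) = 50.67 m/s.
v_y0 = v₀ sin θ ⇒ v₀ = 50.67 / sin 18.8° = 157.2 m/s.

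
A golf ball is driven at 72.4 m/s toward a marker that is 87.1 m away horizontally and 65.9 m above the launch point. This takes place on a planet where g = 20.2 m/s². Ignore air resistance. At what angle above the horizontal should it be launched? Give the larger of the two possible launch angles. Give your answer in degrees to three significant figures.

78.3°

Trajectory: y = x tanθ − g x² (1 + tan²θ)/(2v₀²). With x = 87.1, y = 65.9, v₀ = 72.4, g = 20.2:
14.62 tan²θ − 87.1 tanθ + (80.52) = 0.
tanθ = [87.1 ± √(87.1² − 4 × 14.62 × (80.52))] / (2 × 14.62) = (87.1 ± 53.65) / 29.24, giving tanθ = 1.144 or 4.814.
θ = 48.85° or 78.27°; the larger is 78.27°.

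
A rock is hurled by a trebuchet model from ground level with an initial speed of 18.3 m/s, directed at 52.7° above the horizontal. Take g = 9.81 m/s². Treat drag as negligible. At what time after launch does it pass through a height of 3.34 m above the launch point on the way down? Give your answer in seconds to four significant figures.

2.717 s

Components: vₓ = 18.30 cos 52.7° = 11.09 m/s, v_y0 = 18.30 sin 52.7° = 14.56 m/s.
Set y = v_y0 t − ½ g t² = 3.34: 4.905 t² − 14.56 t + 3.34 = 0.
Quadratic formula: t = (14.56 ± √146.38) / 9.81 = (14.56 ± 12.10) / 9.81 → t = 0.2506 s or 2.717 s.
The descending-branch root is 2.717 s.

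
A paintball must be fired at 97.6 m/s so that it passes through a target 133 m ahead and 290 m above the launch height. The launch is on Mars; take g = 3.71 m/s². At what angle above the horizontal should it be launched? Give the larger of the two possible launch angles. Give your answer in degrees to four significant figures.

Trajectory: y = x tanθ − g x² (1 + tan²θ)/(2v₀²). With x = 133, y = 290, v₀ = 97.6, g = 3.71:
3.445 tan²θ − 133 tanθ + (293.4) = 0.
tanθ = [133 ± √(133² − 4 × 3.445 × (293.4))] / (2 × 3.445) = (133 ± 116.8) / 6.889, giving tanθ = 2.349 or 36.26.
θ = 66.94° or 88.42°; the larger is 88.42°.

88.42°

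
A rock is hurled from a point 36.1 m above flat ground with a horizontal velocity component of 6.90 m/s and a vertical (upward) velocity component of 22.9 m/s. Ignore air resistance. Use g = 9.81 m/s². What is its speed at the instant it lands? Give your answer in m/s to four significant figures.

Vertical motion (up positive, ground at y = 0): 4.905 t² − (22.90) t − 36.1 = 0, so t = (22.90 + √(22.90² + 2·9.81·36.1)) / 9.81 = (22.90 + 35.11) / 9.81 = 5.913 s.
Vertical velocity at impact: v_y = v_y0 − g t = 22.90 − 9.81 × 5.913 = −35.11 m/s.
Speed: |v| = √(vₓ² + v_y²) = √(6.900² + 35.11²) = 35.78 m/s.

35.78 m/s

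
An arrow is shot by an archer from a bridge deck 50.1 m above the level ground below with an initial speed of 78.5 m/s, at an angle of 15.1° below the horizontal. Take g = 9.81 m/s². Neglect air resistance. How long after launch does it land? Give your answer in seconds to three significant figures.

1.73 s

vₓ = 78.50 cos 15.1° = 75.79 m/s; v_y0 = −20.45 m/s (downward).
Vertical motion (up positive, ground at y = 0): 4.905 t² − (−20.45) t − 50.1 = 0, so t = (−20.45 + √(20.45² + 2·9.81·50.1)) / 9.81 = (−20.45 + 37.43) / 9.81 = 1.731 s.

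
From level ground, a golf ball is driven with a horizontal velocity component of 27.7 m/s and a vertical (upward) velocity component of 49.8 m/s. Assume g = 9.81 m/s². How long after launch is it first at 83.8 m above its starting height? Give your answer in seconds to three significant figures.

2.13 s

Height y(t) = 49.80 t − 4.905 t² = 83.8 gives 4.905 t² − 49.80 t + 83.8 = 0.
t = [49.80 ± √(49.80² − 2·9.81·83.8)] / 9.81 = (49.80 ± 28.91) / 9.81, so t = 2.129 s or t = 8.024 s.
The first (ascending) time is 2.129 s.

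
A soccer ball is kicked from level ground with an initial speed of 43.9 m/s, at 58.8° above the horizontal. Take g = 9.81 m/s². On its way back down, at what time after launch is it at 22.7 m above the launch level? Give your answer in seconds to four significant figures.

Components: vₓ = 43.90 cos 58.8° = 22.74 m/s, v_y0 = 43.90 sin 58.8° = 37.55 m/s.
Require v_y0 t − ½ g t² = 22.7, i.e. 4.905 t² − 37.55 t + 22.7 = 0.
Quadratic formula: t = (37.55 ± √964.67) / 9.81 = (37.55 ± 31.06) / 9.81 → t = 0.6617 s or 6.994 s.
The descending-branch root is 6.994 s.

6.994 s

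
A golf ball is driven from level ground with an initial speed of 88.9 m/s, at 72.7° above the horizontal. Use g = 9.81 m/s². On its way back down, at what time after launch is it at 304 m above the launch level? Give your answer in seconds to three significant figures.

vₓ = 88.90 cos 72.7° = 26.44 m/s; v_y0 = 88.90 sin 72.7° = 84.88 m/s.
Height y(t) = 84.88 t − 4.905 t² = 304 gives 4.905 t² − 84.88 t + 304 = 0.
Quadratic formula: t = (84.88 ± √1239.8) / 9.81 = (84.88 ± 35.21) / 9.81 → t = 5.063 s or 12.24 s.
The descending-branch root is 12.24 s.

12.2 s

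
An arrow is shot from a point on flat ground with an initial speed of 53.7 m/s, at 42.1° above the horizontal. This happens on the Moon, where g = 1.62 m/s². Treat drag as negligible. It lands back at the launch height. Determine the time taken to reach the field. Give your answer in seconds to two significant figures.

Resolve: vₓ = 53.70 cos 42.1° = 39.84 m/s and v_y0 = 53.70 sin 42.1° = 36.00 m/s.
It returns to y = 0 when t = 2 v_y0 / g = 2(36.00)/1.62 = 44.45 s.

44 s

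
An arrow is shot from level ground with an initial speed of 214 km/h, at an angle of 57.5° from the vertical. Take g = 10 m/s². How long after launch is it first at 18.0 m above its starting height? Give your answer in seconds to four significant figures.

0.6246 s

Convert: 214 km/h = 214/3.6 = 59.44 m/s.
Components: vₓ = 59.44 sin 57.5° = 50.13 m/s, v_y0 = 59.44 cos 57.5° = 31.94 m/s.
Height y(t) = 31.94 t − 5.000 t² = 18.0 gives 5.000 t² − 31.94 t + 18.0 = 0.
t = [31.94 ± √(31.94² − 2·10.0·18.0)] / 10.0 = (31.94 ± 25.69) / 10.0, so t = 0.6246 s or t = 5.763 s.
The first (ascending) time is 0.6246 s.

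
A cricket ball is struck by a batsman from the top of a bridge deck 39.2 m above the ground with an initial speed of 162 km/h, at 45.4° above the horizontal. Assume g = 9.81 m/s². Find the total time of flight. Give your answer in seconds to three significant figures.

Convert: 162 km/h = 162/3.6 = 45.00 m/s.
vₓ = 45.00 cos 45.4° = 31.60 m/s; v_y0 = 45.00 sin 45.4° = 32.04 m/s.
Vertical motion (up positive, ground at y = 0): 4.905 t² − (32.04) t − 39.2 = 0, so t = (32.04 + √(32.04² + 2·9.81·39.2)) / 9.81 = (32.04 + 42.38) / 9.81 = 7.586 s.

7.59 s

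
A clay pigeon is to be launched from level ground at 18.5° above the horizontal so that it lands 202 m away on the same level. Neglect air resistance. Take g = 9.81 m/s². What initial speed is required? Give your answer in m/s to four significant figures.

On level ground R = v₀² sin 2θ / g ⇒ v₀ = √(gR / sin 2θ).
v₀ = √(9.81 × 202 / sin 37.00°) = √(1982 / 0.6018) = √3292.7 = 57.38 m/s.

57.38 m/s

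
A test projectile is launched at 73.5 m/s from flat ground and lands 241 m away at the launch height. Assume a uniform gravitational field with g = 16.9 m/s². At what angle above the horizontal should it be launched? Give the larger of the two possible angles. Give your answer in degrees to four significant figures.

65.53°

R = v₀² sin 2θ / g gives sin 2θ = gR/v₀² = 16.9·241/73.5² = 0.7539.
2θ = 48.93° or 180° − 48.93° = 131.1°, so θ = 24.47° or 65.53°.
The larger angle is 65.53°.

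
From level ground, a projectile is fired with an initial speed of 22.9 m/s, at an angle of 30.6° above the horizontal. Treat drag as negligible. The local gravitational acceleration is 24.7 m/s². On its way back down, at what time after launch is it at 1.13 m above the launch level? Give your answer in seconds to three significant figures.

0.834 s

Horizontal component vₓ = 22.90 cos 30.6° = 19.71 m/s; vertical v_y0 = 22.90 sin 30.6° = 11.66 m/s.
Require v_y0 t − ½ g t² = 1.13, i.e. 12.35 t² − 11.66 t + 1.13 = 0.
Quadratic formula: t = (11.66 ± √80.065) / 24.7 = (11.66 ± 8.948) / 24.7 → t = 0.1097 s or 0.8342 s.
The descending-branch root is 0.8342 s.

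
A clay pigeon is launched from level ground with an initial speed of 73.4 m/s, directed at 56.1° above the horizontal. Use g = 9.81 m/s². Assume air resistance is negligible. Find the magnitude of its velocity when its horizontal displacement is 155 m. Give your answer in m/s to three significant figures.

Resolve: vₓ = 73.40 cos 56.1° = 40.94 m/s and v_y0 = 73.40 sin 56.1° = 60.92 m/s.
Time to reach x = 155 m: t = x/vₓ = 155/40.94 = 3.786 s.
Vertical velocity there: v_y = v_y0 − g t = 60.92 − 9.81 × 3.786 = 23.78 m/s.
Speed: √(vₓ² + v_y²) = √(40.94² + 23.78²) = 47.34 m/s.

47.3 m/s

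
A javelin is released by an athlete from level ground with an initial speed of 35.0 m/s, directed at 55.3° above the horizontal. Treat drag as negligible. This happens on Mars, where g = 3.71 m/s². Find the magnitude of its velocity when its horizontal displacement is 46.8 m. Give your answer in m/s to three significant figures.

Horizontal component vₓ = 35.00 cos 55.3° = 19.92 m/s; vertical v_y0 = 35.00 sin 55.3° = 28.78 m/s.
Time to reach x = 46.8 m: t = x/vₓ = 46.8/19.92 = 2.349 s.
Vertical velocity there: v_y = v_y0 − g t = 28.78 − 3.71 × 2.349 = 20.06 m/s.
Speed: √(vₓ² + v_y²) = √(19.92² + 20.06²) = 28.27 m/s.

28.3 m/s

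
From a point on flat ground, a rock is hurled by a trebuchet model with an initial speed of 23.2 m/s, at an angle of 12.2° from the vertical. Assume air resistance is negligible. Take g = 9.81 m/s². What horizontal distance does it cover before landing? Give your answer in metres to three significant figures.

22.7 m

vₓ = 23.20 sin 12.2° = 4.903 m/s; v_y0 = 23.20 cos 12.2° = 22.68 m/s.
Flight time T = 2 v_y0 / g = 4.623 s.
Range: R = vₓ T = 4.903 × 4.623 = 22.67 m.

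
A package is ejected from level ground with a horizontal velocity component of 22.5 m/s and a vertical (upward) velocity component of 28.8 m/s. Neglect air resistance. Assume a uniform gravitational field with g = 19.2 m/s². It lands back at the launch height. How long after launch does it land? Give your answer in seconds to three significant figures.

3.00 s

Time of flight on level ground: T = 2 v_y0 / g = 2 × 28.80 / 19.2 = 3.000 s.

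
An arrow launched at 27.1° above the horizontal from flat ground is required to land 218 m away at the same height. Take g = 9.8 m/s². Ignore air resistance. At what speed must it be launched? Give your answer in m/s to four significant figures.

Level-ground range: R = v₀² sin(2θ)/g, so v₀ = √(gR / sin 2θ).
v₀ = √(9.80 × 218 / sin 54.20°) = √(2136 / 0.8111) = √2634.1 = 51.32 m/s.

51.32 m/s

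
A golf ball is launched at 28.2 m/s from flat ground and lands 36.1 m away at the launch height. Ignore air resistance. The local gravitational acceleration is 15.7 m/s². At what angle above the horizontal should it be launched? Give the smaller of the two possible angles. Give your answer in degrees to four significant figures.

Level-ground range R = v₀² sin(2θ)/g ⇒ sin(2θ) = gR/v₀² = 15.7 × 36.1 / 28.2² = 0.7127.
2θ = 45.46° or 180° − 45.46° = 134.5°, so θ = 22.73° or 67.27°.
The smaller angle is 22.73°.

22.73°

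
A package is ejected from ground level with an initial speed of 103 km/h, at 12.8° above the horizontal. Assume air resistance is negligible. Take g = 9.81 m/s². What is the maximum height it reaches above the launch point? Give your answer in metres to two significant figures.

2.0 m

Convert: 103 km/h = 103/3.6 = 28.61 m/s.
Components: vₓ = 28.61 cos 12.8° = 27.90 m/s, v_y0 = 28.61 sin 12.8° = 6.339 m/s.
Peak height H = v_y0² / (2g) = 40.180 / 19.62 = 2.048 m.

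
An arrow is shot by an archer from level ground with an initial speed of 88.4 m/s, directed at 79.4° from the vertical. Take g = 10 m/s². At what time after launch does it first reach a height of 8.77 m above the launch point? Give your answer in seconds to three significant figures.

0.683 s

Resolve: vₓ = 88.40 sin 79.4° = 86.89 m/s and v_y0 = 88.40 cos 79.4° = 16.26 m/s.
Height y(t) = 16.26 t − 5.000 t² = 8.77 gives 5.000 t² − 16.26 t + 8.77 = 0.
Quadratic formula: t = (16.26 ± √89.030) / 10.0 = (16.26 ± 9.436) / 10.0 → t = 0.6826 s or 2.570 s.
The first (ascending) time is 0.6826 s.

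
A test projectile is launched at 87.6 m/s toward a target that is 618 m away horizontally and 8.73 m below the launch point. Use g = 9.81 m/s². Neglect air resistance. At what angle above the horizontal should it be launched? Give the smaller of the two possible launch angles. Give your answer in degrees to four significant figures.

Trajectory: y = x tanθ − g x² (1 + tan²θ)/(2v₀²). With x = 618, y = −8.73, v₀ = 87.6, g = 9.81:
244.1 tan²θ − 618 tanθ + (235.4) = 0.
tanθ = [618 ± √(618² − 4 × 244.1 × (235.4))] / (2 × 244.1) = (618 ± 390.0) / 488.2, giving tanθ = 0.4671 or 2.064.
θ = 25.04° or 64.15°; the smaller is 25.04°.

25.04°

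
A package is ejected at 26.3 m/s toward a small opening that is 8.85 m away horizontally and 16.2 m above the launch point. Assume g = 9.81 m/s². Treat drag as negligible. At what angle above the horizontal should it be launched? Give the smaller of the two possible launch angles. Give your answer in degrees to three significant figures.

Trajectory: y = x tanθ − g x² (1 + tan²θ)/(2v₀²). With x = 8.85, y = 16.2, v₀ = 26.3, g = 9.81:
0.5554 tan²θ − 8.85 tanθ + (16.76) = 0.
tanθ = [8.85 ± √(8.85² − 4 × 0.5554 × (16.76))] / (2 × 0.5554) = (8.85 ± 6.411) / 1.111, giving tanθ = 2.196 or 13.74.
θ = 65.52° or 85.84°; the smaller is 65.52°.

65.5°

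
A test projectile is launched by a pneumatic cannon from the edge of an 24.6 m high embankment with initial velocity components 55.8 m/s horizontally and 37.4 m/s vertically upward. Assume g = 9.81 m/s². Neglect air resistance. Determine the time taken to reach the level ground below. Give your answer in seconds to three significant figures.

Vertical motion (up positive, ground at y = 0): 4.905 t² − (37.40) t − 24.6 = 0, so t = (37.40 + √(37.40² + 2·9.81·24.6)) / 9.81 = (37.40 + 43.38) / 9.81 = 8.234 s.

8.23 s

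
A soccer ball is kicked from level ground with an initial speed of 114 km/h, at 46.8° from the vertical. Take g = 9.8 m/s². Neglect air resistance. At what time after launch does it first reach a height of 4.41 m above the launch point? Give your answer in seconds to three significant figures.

0.214 s

Convert: 114 km/h = 114/3.6 = 31.67 m/s.
Resolve: vₓ = 31.67 sin 46.8° = 23.08 m/s and v_y0 = 31.67 cos 46.8° = 21.68 m/s.
Require v_y0 t − ½ g t² = 4.41, i.e. 4.900 t² − 21.68 t + 4.41 = 0.
t = [21.68 ± √(21.68² − 2·9.80·4.41)] / 9.80 = (21.68 ± 19.58) / 9.80, so t = 0.2138 s or t = 4.210 s.
The first (ascending) time is 0.2138 s.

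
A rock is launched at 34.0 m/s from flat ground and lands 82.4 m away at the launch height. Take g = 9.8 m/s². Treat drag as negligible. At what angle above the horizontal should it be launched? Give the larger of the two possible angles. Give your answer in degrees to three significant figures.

From R = (v₀²/g) sin 2θ: sin 2θ = 9.80 × 82.4 / 1156.0 = 0.6985.
2θ = 44.31° or 180° − 44.31° = 135.7°, so θ = 22.16° or 67.84°.
The larger angle is 67.84°.

67.8°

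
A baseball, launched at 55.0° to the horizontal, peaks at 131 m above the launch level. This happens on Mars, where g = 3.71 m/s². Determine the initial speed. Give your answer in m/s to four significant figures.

At the peak v_y = 0, so v_y0 = √(2gH) = √(2 × 3.71 × 131) = 31.18 m/s.
v_y0 = v₀ sin θ ⇒ v₀ = 31.18 / sin 55.0° = 38.06 m/s.

38.06 m/s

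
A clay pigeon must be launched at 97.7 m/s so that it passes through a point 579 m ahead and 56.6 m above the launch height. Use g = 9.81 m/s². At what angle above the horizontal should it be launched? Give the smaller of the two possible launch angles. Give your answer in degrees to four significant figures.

24.59°

Trajectory: y = x tanθ − g x² (1 + tan²θ)/(2v₀²). With x = 579, y = 56.6, v₀ = 97.7, g = 9.81:
172.3 tan²θ − 579 tanθ + (228.9) = 0.
tanθ = [579 ± √(579² − 4 × 172.3 × (228.9))] / (2 × 172.3) = (579 ± 421.3) / 344.5, giving tanθ = 0.4576 or 2.903.
θ = 24.59° or 71.00°; the smaller is 24.59°.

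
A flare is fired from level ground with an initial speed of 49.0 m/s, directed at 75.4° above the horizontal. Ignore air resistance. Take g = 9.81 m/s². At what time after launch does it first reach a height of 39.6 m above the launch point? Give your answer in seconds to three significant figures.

0.923 s

vₓ = 49.00 cos 75.4° = 12.35 m/s; v_y0 = 49.00 sin 75.4° = 47.42 m/s.
Require v_y0 t − ½ g t² = 39.6, i.e. 4.905 t² − 47.42 t + 39.6 = 0.
Quadratic formula: t = (47.42 ± √1471.5) / 9.81 = (47.42 ± 38.36) / 9.81 → t = 0.9233 s or 8.744 s.
The first (ascending) time is 0.9233 s.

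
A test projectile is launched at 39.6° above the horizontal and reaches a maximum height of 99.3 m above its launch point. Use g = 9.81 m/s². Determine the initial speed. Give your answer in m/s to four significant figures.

69.25 m/s

At the peak v_y = 0, so v_y0 = √(2gH) = √(2 × 9.81 × 99.3) = 44.14 m/s.
v_y0 = v₀ sin θ ⇒ v₀ = 44.14 / sin 39.6° = 69.25 m/s.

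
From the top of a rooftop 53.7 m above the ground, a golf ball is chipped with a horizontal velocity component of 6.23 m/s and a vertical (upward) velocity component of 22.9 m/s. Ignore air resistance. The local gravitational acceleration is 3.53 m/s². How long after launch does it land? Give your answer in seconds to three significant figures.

The projectile lands when y = 53.7 + (22.90) t − ½·3.53·t² = 0. Positive root: t = (22.90 + √(22.90² + 2·3.53·53.7)) / 3.53 = (22.90 + 30.06) / 3.53 = 15.00 s.

15.0 s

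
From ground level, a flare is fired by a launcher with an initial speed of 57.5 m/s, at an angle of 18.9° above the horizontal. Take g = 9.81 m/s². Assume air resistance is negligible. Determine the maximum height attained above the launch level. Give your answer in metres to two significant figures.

vₓ = 57.50 cos 18.9° = 54.40 m/s; v_y0 = 57.50 sin 18.9° = 18.63 m/s.
At the apex v_y = 0, so H = v_y0²/(2g) = 18.63²/19.62 = 17.68 m.

18 m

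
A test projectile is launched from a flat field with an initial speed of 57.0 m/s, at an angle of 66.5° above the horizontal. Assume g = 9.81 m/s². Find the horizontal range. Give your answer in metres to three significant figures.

242 m

Resolve: vₓ = 57.00 cos 66.5° = 22.73 m/s and v_y0 = 57.00 sin 66.5° = 52.27 m/s.
Time aloft: T = 2 v_y0 / g = 2 × 52.27 / 9.81 = 10.66 s.
Horizontal distance R = vₓ T = 22.73 × 10.66 = 242.2 m.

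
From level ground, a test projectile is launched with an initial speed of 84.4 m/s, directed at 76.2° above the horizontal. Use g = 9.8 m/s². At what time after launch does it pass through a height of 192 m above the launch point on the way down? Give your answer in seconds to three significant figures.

13.9 s

Horizontal component vₓ = 84.40 cos 76.2° = 20.13 m/s; vertical v_y0 = 84.40 sin 76.2° = 81.96 m/s.
Height y(t) = 81.96 t − 4.900 t² = 192 gives 4.900 t² − 81.96 t + 192 = 0.
Quadratic formula: t = (81.96 ± √2954.9) / 9.80 = (81.96 ± 54.36) / 9.80 → t = 2.817 s or 13.91 s.
The descending-branch root is 13.91 s.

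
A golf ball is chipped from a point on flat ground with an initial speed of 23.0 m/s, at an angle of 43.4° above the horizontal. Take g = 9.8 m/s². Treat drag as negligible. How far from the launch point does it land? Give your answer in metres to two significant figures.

Resolve: vₓ = 23.00 cos 43.4° = 16.71 m/s and v_y0 = 23.00 sin 43.4° = 15.80 m/s.
Flight time T = 2 v_y0 / g = 3.225 s.
Range: R = vₓ T = 16.71 × 3.225 = 53.90 m.

54 m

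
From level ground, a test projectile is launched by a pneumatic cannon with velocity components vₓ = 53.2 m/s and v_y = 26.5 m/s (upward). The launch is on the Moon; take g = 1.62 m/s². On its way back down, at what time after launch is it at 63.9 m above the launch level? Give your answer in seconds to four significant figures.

Set y = v_y0 t − ½ g t² = 63.9: 0.8100 t² − 26.50 t + 63.9 = 0.
Quadratic formula: t = (26.50 ± √495.21) / 1.62 = (26.50 ± 22.25) / 1.62 → t = 2.621 s or 30.09 s.
The descending-branch root is 30.09 s.

30.09 s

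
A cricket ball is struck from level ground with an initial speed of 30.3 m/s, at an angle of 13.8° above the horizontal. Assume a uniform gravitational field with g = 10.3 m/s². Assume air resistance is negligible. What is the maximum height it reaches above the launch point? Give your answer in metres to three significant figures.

Resolve: vₓ = 30.30 cos 13.8° = 29.43 m/s and v_y0 = 30.30 sin 13.8° = 7.228 m/s.
At the apex v_y = 0, so H = v_y0²/(2g) = 7.228²/20.60 = 2.536 m.

2.54 m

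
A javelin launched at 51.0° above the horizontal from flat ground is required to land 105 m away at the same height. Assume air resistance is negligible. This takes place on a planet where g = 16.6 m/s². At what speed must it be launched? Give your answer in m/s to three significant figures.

42.2 m/s

On level ground R = v₀² sin 2θ / g ⇒ v₀ = √(gR / sin 2θ).
v₀ = √(16.6 × 105 / sin 102.0°) = √(1743 / 0.9781) = √1781.9 = 42.21 m/s.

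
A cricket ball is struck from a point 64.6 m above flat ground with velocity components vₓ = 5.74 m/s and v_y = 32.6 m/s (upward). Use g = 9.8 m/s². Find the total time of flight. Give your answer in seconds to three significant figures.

8.25 s

With up positive and y = 0 at the ground: y(t) = 64.6 + (32.60) t − 4.900 t². Setting y = 0 and taking the positive root: t = [32.60 + √(32.60² + 2·9.80·64.6)] / 9.80 = (32.60 + 48.26) / 9.80 = 8.251 s.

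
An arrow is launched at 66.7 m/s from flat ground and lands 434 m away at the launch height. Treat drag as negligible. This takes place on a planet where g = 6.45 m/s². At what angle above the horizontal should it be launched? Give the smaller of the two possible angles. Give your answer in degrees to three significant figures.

From R = (v₀²/g) sin 2θ: sin 2θ = 6.45 × 434 / 4448.9 = 0.6292.
2θ = 38.99° or 180° − 38.99° = 141.0°, so θ = 19.50° or 70.50°.
The smaller angle is 19.50°.

19.5°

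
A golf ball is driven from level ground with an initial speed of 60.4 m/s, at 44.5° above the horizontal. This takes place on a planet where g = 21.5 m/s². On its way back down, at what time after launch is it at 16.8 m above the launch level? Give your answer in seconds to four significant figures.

3.490 s

vₓ = 60.40 cos 44.5° = 43.08 m/s; v_y0 = 60.40 sin 44.5° = 42.33 m/s.
Height y(t) = 42.33 t − 10.75 t² = 16.8 gives 10.75 t² − 42.33 t + 16.8 = 0.
t = [42.33 ± √(42.33² − 2·21.5·16.8)] / 21.5 = (42.33 ± 32.71) / 21.5, so t = 0.4477 s or t = 3.490 s.
The descending-branch root is 3.490 s.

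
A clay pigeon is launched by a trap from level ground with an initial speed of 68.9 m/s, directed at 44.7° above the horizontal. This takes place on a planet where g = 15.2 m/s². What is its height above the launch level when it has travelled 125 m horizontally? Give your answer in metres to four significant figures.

74.19 m

Resolve: vₓ = 68.90 cos 44.7° = 48.97 m/s and v_y0 = 68.90 sin 44.7° = 48.46 m/s.
At x = 125 m, t = x/vₓ = 125/48.97 = 2.552 s.
Height: y = v_y0 t − ½ g t² = 48.46 × 2.552 − 7.600 × 2.552² = 123.7 − 49.51 = 74.19 m.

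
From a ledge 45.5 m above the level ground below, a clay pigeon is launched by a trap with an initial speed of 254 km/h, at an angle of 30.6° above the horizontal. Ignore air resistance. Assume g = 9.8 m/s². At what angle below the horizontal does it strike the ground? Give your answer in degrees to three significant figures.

37.6°

Convert: 254 km/h = 254/3.6 = 70.56 m/s.
Resolve: vₓ = 70.56 cos 30.6° = 60.73 m/s and v_y0 = 70.56 sin 30.6° = 35.92 m/s.
With up positive and y = 0 at the ground: y(t) = 45.5 + (35.92) t − 4.900 t². Setting y = 0 and taking the positive root: t = [35.92 + √(35.92² + 2·9.80·45.5)] / 9.80 = (35.92 + 46.71) / 9.80 = 8.431 s.
At impact: v_y = v_y0 − g t = −46.71 m/s; vₓ = 60.73 m/s.
Angle below horizontal: arctan(|v_y|/vₓ) = arctan(46.71/60.73) = 37.56°.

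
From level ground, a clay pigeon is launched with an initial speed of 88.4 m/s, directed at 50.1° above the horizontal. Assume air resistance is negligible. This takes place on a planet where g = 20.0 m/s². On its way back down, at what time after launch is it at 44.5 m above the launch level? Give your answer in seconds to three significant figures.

vₓ = 88.40 cos 50.1° = 56.70 m/s; v_y0 = 88.40 sin 50.1° = 67.82 m/s.
Height y(t) = 67.82 t − 10.00 t² = 44.5 gives 10.00 t² − 67.82 t + 44.5 = 0.
Quadratic formula: t = (67.82 ± √2819.2) / 20.0 = (67.82 ± 53.10) / 20.0 → t = 0.7361 s or 6.046 s.
The descending-branch root is 6.046 s.

6.05 s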